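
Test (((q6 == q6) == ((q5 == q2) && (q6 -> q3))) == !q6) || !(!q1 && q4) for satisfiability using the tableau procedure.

Satisfiable

Initial set: {((((q6 == q6) == ((q5 == q2) && (q6 -> q3))) == !q6) || !(!q1 && q4))}.
((((q6 == q6) == ((q5 == q2) && (q6 -> q3))) == !q6) || !(!q1 && q4)): β-rule — branch into (((q6 == q6) == ((q5 == q2) && (q6 -> q3))) == !q6)  //  !(!q1 && q4).
  branch 1 (add (((q6 == q6) == ((q5 == q2) && (q6 -> q3))) == !q6)):
    (((q6 == q6) == ((q5 == q2) && (q6 -> q3))) == !q6): β-rule — branch into ((q6 == q6) == ((q5 == q2) && (q6 -> q3))), !q6  //  !((q6 == q6) == ((q5 == q2) && (q6 -> q3))), !!q6.
      branch 1.1 (add ((q6 == q6) == ((q5 == q2) && (q6 -> q3))), !q6):
        ((q6 == q6) == ((q5 == q2) && (q6 -> q3))): β-rule — branch into (q6 == q6), ((q5 == q2) && (q6 -> q3))  //  !(q6 == q6), !((q5 == q2) && (q6 -> q3)).
          branch 1.1.1 (add (q6 == q6), ((q5 == q2) && (q6 -> q3))):
            ((q5 == q2) && (q6 -> q3)): α-rule — add (q5 == q2), (q6 -> q3).
            (q6 == q6): β-rule — branch into q6, q6  //  !q6, !q6.
              branch 1.1.1.1 (add q6, q6):
                × closes — contains both q6 and !q6.
              branch 1.1.1.2 (add !q6, !q6):
                (q5 == q2): β-rule — branch into q5, q2  //  !q5, !q2.
                  branch 1.1.1.2.1 (add q5, q2):
                    (q6 -> q3): β-rule — branch into !q6  //  q3.
                      branch 1.1.1.2.1.1 (add !q6):
                        ○ open, literals {q2=true, q5=true, q6=false}.
                      branch 1.1.1.2.1.2 (add q3):
                        ○ open, literals {q2=true, q3=true, q5=true, q6=false}.
                  branch 1.1.1.2.2 (add !q5, !q2):
                    (q6 -> q3): β-rule — branch into !q6  //  q3.
                      branch 1.1.1.2.2.1 (add !q6):
                        ○ open, literals {q2=false, q5=false, q6=false}.
                      branch 1.1.1.2.2.2 (add q3):
                        ○ open, literals {q2=false, q3=true, q5=false, q6=false}.
          branch 1.1.2 (add !(q6 == q6), !((q5 == q2) && (q6 -> q3))):
            !(q6 == q6): β-rule — branch into q6, !q6  //  !q6, q6.
              branch 1.1.2.1 (add q6, !q6):
                × closes — contains both q6 and !q6.
              branch 1.1.2.2 (add !q6, q6):
                × closes — contains both q6 and !q6.
      branch 1.2 (add !((q6 == q6) == ((q5 == q2) && (q6 -> q3))), !!q6):
        !((q6 == q6) == ((q5 == q2) && (q6 -> q3))): β-rule — branch into (q6 == q6), !((q5 == q2) && (q6 -> q3))  //  !(q6 == q6), ((q5 == q2) && (q6 -> q3)).
          branch 1.2.1 (add (q6 == q6), !((q5 == q2) && (q6 -> q3))):
            (q6 == q6): β-rule — branch into q6, q6  //  !q6, !q6.
              branch 1.2.1.1 (add q6, q6):
                !((q5 == q2) && (q6 -> q3)): β-rule — branch into !(q5 == q2)  //  !(q6 -> q3).
                  branch 1.2.1.1.1 (add !(q5 == q2)):
                    !(q5 == q2): β-rule — branch into q5, !q2  //  !q5, q2.
                      branch 1.2.1.1.1.1 (add q5, !q2):
                        ○ open, literals {q2=false, q5=true, q6=true}.
                      branch 1.2.1.1.1.2 (add !q5, q2):
                        ○ open, literals {q2=true, q5=false, q6=true}.
                  branch 1.2.1.1.2 (add !(q6 -> q3)):
                    !(q6 -> q3): α-rule — add q6, !q3.
                    ○ open, literals {q3=false, q6=true}.
              branch 1.2.1.2 (add !q6, !q6):
                × closes — contains both q6 and !q6.
          branch 1.2.2 (add !(q6 == q6), ((q5 == q2) && (q6 -> q3))):
            ((q5 == q2) && (q6 -> q3)): α-rule — add (q5 == q2), (q6 -> q3).
            !(q6 == q6): β-rule — branch into q6, !q6  //  !q6, q6.
              branch 1.2.2.1 (add q6, !q6):
                × closes — contains both q6 and !q6.
              branch 1.2.2.2 (add !q6, q6):
                × closes — contains both q6 and !q6.
  branch 2 (add !(!q1 && q4)):
    !(!q1 && q4): β-rule — branch into !!q1  //  !q4.
      branch 2.1 (add !!q1):
        ○ open, literals {q1=true}.
      branch 2.2 (add !q4):
        ○ open, literals {q4=false}.
6 branches closed, 9 open.
An open branch gives a satisfying assignment: q2=true, q5=true, q6=false.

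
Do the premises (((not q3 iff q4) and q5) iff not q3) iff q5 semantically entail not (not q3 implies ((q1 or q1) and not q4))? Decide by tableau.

Initial set: {((((not q3 iff q4) and q5) iff not q3) iff q5); not not (not q3 implies ((q1 or q1) and not q4))}.
((((not q3 iff q4) and q5) iff not q3) iff q5): β-rule — branch into (((not q3 iff q4) and q5) iff not q3), q5  //  not (((not q3 iff q4) and q5) iff not q3), not q5.
  branch 1 (add (((not q3 iff q4) and q5) iff not q3), q5):
    not not (not q3 implies ((q1 or q1) and not q4)): β-rule — branch into not not q3  //  ((q1 or q1) and not q4).
      branch 1.1 (add not not q3):
        (((not q3 iff q4) and q5) iff not q3): β-rule — branch into ((not q3 iff q4) and q5), not q3  //  not ((not q3 iff q4) and q5), not not q3.
          branch 1.1.1 (add ((not q3 iff q4) and q5), not q3):
            × closes — contains both q3 and not q3.
          branch 1.1.2 (add not ((not q3 iff q4) and q5), not not q3):
            not ((not q3 iff q4) and q5): β-rule — branch into not (not q3 iff q4)  //  not q5.
              branch 1.1.2.1 (add not (not q3 iff q4)):
                not (not q3 iff q4): β-rule — branch into not q3, not q4  //  not not q3, q4.
                  branch 1.1.2.1.1 (add not q3, not q4):
                    × closes — contains both q3 and not q3.
                  branch 1.1.2.1.2 (add not not q3, q4):
                    ○ open, literals {q3=T, q4=T, q5=T}.
              branch 1.1.2.2 (add not q5):
                × closes — contains both q5 and not q5.
      branch 1.2 (add ((q1 or q1) and not q4)):
        ((q1 or q1) and not q4): α-rule — add (q1 or q1), not q4.
        (((not q3 iff q4) and q5) iff not q3): β-rule — branch into ((not q3 iff q4) and q5), not q3  //  not ((not q3 iff q4) and q5), not not q3.
          branch 1.2.1 (add ((not q3 iff q4) and q5), not q3):
            ((not q3 iff q4) and q5): α-rule — add (not q3 iff q4), q5.
            (q1 or q1): β-rule — branch into q1  //  q1.
              branch 1.2.1.1 (add q1):
                (not q3 iff q4): β-rule — branch into not q3, q4  //  not not q3, not q4.
                  branch 1.2.1.1.1 (add not q3, q4):
                    × closes — contains both q4 and not q4.
                  branch 1.2.1.1.2 (add not not q3, not q4):
                    × closes — contains both q3 and not q3.
              branch 1.2.1.2 (add q1):
                (not q3 iff q4): β-rule — branch into not q3, q4  //  not not q3, not q4.
                  branch 1.2.1.2.1 (add not q3, q4):
                    × closes — contains both q4 and not q4.
                  branch 1.2.1.2.2 (add not not q3, not q4):
                    × closes — contains both q3 and not q3.
          branch 1.2.2 (add not ((not q3 iff q4) and q5), not not q3):
            (q1 or q1): β-rule — branch into q1  //  q1.
              branch 1.2.2.1 (add q1):
                not ((not q3 iff q4) and q5): β-rule — branch into not (not q3 iff q4)  //  not q5.
                  branch 1.2.2.1.1 (add not (not q3 iff q4)):
                    not (not q3 iff q4): β-rule — branch into not q3, not q4  //  not not q3, q4.
                      branch 1.2.2.1.1.1 (add not q3, not q4):
                        × closes — contains both q3 and not q3.
                      branch 1.2.2.1.1.2 (add not not q3, q4):
                        × closes — contains both q4 and not q4.
                  branch 1.2.2.1.2 (add not q5):
                    × closes — contains both q5 and not q5.
              branch 1.2.2.2 (add q1):
                not ((not q3 iff q4) and q5): β-rule — branch into not (not q3 iff q4)  //  not q5.
                  branch 1.2.2.2.1 (add not (not q3 iff q4)):
                    not (not q3 iff q4): β-rule — branch into not q3, not q4  //  not not q3, q4.
                      branch 1.2.2.2.1.1 (add not q3, not q4):
                        × closes — contains both q3 and not q3.
                      branch 1.2.2.2.1.2 (add not not q3, q4):
                        × closes — contains both q4 and not q4.
                  branch 1.2.2.2.2 (add not q5):
                    × closes — contains both q5 and not q5.
  branch 2 (add not (((not q3 iff q4) and q5) iff not q3), not q5):
    not not (not q3 implies ((q1 or q1) and not q4)): β-rule — branch into not not q3  //  ((q1 or q1) and not q4).
      branch 2.1 (add not not q3):
        not (((not q3 iff q4) and q5) iff not q3): β-rule — branch into ((not q3 iff q4) and q5), not not q3  //  not ((not q3 iff q4) and q5), not q3.
          branch 2.1.1 (add ((not q3 iff q4) and q5), not not q3):
            ((not q3 iff q4) and q5): α-rule — add (not q3 iff q4), q5.
            × closes — contains both q5 and not q5.
          branch 2.1.2 (add not ((not q3 iff q4) and q5), not q3):
            × closes — contains both q3 and not q3.
      branch 2.2 (add ((q1 or q1) and not q4)):
        ((q1 or q1) and not q4): α-rule — add (q1 or q1), not q4.
        not (((not q3 iff q4) and q5) iff not q3): β-rule — branch into ((not q3 iff q4) and q5), not not q3  //  not ((not q3 iff q4) and q5), not q3.
          branch 2.2.1 (add ((not q3 iff q4) and q5), not not q3):
            ((not q3 iff q4) and q5): α-rule — add (not q3 iff q4), q5.
            × closes — contains both q5 and not q5.
          branch 2.2.2 (add not ((not q3 iff q4) and q5), not q3):
            (q1 or q1): β-rule — branch into q1  //  q1.
              branch 2.2.2.1 (add q1):
                not ((not q3 iff q4) and q5): β-rule — branch into not (not q3 iff q4)  //  not q5.
                  branch 2.2.2.1.1 (add not (not q3 iff q4)):
                    not (not q3 iff q4): β-rule — branch into not q3, not q4  //  not not q3, q4.
                      branch 2.2.2.1.1.1 (add not q3, not q4):
                        ○ open, literals {q1=T, q3=F, q4=F, q5=F}.
                      branch 2.2.2.1.1.2 (add not not q3, q4):
                        × closes — contains both q3 and not q3.
                  branch 2.2.2.1.2 (add not q5):
                    ○ open, literals {q1=T, q3=F, q4=F, q5=F}.
              branch 2.2.2.2 (add q1):
                not ((not q3 iff q4) and q5): β-rule — branch into not (not q3 iff q4)  //  not q5.
                  branch 2.2.2.2.1 (add not (not q3 iff q4)):
                    not (not q3 iff q4): β-rule — branch into not q3, not q4  //  not not q3, q4.
                      branch 2.2.2.2.1.1 (add not q3, not q4):
                        ○ open, literals {q1=T, q3=F, q4=F, q5=F}.
                      branch 2.2.2.2.1.2 (add not not q3, q4):
                        × closes — contains both q3 and not q3.
                  branch 2.2.2.2.2 (add not q5):
                    ○ open, literals {q1=T, q3=F, q4=F, q5=F}.
18 branches closed, 5 open.
An open branch gives a countermodel: q3=T, q4=T, q5=T (unmentioned atoms arbitrary); the premises hold there but the conclusion fails.

No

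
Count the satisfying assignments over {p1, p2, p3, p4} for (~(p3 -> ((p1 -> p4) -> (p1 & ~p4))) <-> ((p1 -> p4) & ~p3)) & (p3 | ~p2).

3

Initial set: {((~(p3 -> ((p1 -> p4) -> (p1 & ~p4))) <-> ((p1 -> p4) & ~p3)) & (p3 | ~p2))}.
((~(p3 -> ((p1 -> p4) -> (p1 & ~p4))) <-> ((p1 -> p4) & ~p3)) & (p3 | ~p2)): α-rule — add (~(p3 -> ((p1 -> p4) -> (p1 & ~p4))) <-> ((p1 -> p4) & ~p3)), (p3 | ~p2).
(~(p3 -> ((p1 -> p4) -> (p1 & ~p4))) <-> ((p1 -> p4) & ~p3)): β-rule — branch into ~(p3 -> ((p1 -> p4) -> (p1 & ~p4))), ((p1 -> p4) & ~p3)  //  ~~(p3 -> ((p1 -> p4) -> (p1 & ~p4))), ~((p1 -> p4) & ~p3).
  branch 1 (add ~(p3 -> ((p1 -> p4) -> (p1 & ~p4))), ((p1 -> p4) & ~p3)):
    ~(p3 -> ((p1 -> p4) -> (p1 & ~p4))): α-rule — add p3, ~((p1 -> p4) -> (p1 & ~p4)).
    ((p1 -> p4) & ~p3): α-rule — add (p1 -> p4), ~p3.
    × closes — contains both p3 and ~p3.
  branch 2 (add ~~(p3 -> ((p1 -> p4) -> (p1 & ~p4))), ~((p1 -> p4) & ~p3)):
    (p3 | ~p2): β-rule — branch into p3  //  ~p2.
      branch 2.1 (add p3):
        ~~(p3 -> ((p1 -> p4) -> (p1 & ~p4))): β-rule — branch into ~p3  //  ((p1 -> p4) -> (p1 & ~p4)).
          branch 2.1.1 (add ~p3):
            × closes — contains both p3 and ~p3.
          branch 2.1.2 (add ((p1 -> p4) -> (p1 & ~p4))):
            ~((p1 -> p4) & ~p3): β-rule — branch into ~(p1 -> p4)  //  ~~p3.
              branch 2.1.2.1 (add ~(p1 -> p4)):
                ~(p1 -> p4): α-rule — add p1, ~p4.
                ((p1 -> p4) -> (p1 & ~p4)): β-rule — branch into ~(p1 -> p4)  //  (p1 & ~p4).
                  branch 2.1.2.1.1 (add ~(p1 -> p4)):
                    ~(p1 -> p4): α-rule — add p1, ~p4.
                    ○ open, literals {p1=true, p3=true, p4=false}.
                  branch 2.1.2.1.2 (add (p1 & ~p4)):
                    (p1 & ~p4): α-rule — add p1, ~p4.
                    ○ open, literals {p1=true, p3=true, p4=false}.
              branch 2.1.2.2 (add ~~p3):
                ((p1 -> p4) -> (p1 & ~p4)): β-rule — branch into ~(p1 -> p4)  //  (p1 & ~p4).
                  branch 2.1.2.2.1 (add ~(p1 -> p4)):
                    ~(p1 -> p4): α-rule — add p1, ~p4.
                    ○ open, literals {p1=true, p3=true, p4=false}.
                  branch 2.1.2.2.2 (add (p1 & ~p4)):
                    (p1 & ~p4): α-rule — add p1, ~p4.
                    ○ open, literals {p1=true, p3=true, p4=false}.
      branch 2.2 (add ~p2):
        ~~(p3 -> ((p1 -> p4) -> (p1 & ~p4))): β-rule — branch into ~p3  //  ((p1 -> p4) -> (p1 & ~p4)).
          branch 2.2.1 (add ~p3):
            ~((p1 -> p4) & ~p3): β-rule — branch into ~(p1 -> p4)  //  ~~p3.
              branch 2.2.1.1 (add ~(p1 -> p4)):
                ~(p1 -> p4): α-rule — add p1, ~p4.
                ○ open, literals {p1=true, p2=false, p3=false, p4=false}.
              branch 2.2.1.2 (add ~~p3):
                × closes — contains both p3 and ~p3.
          branch 2.2.2 (add ((p1 -> p4) -> (p1 & ~p4))):
            ~((p1 -> p4) & ~p3): β-rule — branch into ~(p1 -> p4)  //  ~~p3.
              branch 2.2.2.1 (add ~(p1 -> p4)):
                ~(p1 -> p4): α-rule — add p1, ~p4.
                ((p1 -> p4) -> (p1 & ~p4)): β-rule — branch into ~(p1 -> p4)  //  (p1 & ~p4).
                  branch 2.2.2.1.1 (add ~(p1 -> p4)):
                    ~(p1 -> p4): α-rule — add p1, ~p4.
                    ○ open, literals {p1=true, p2=false, p4=false}.
                  branch 2.2.2.1.2 (add (p1 & ~p4)):
                    (p1 & ~p4): α-rule — add p1, ~p4.
                    ○ open, literals {p1=true, p2=false, p4=false}.
              branch 2.2.2.2 (add ~~p3):
                ((p1 -> p4) -> (p1 & ~p4)): β-rule — branch into ~(p1 -> p4)  //  (p1 & ~p4).
                  branch 2.2.2.2.1 (add ~(p1 -> p4)):
                    ~(p1 -> p4): α-rule — add p1, ~p4.
                    ○ open, literals {p1=true, p2=false, p3=true, p4=false}.
                  branch 2.2.2.2.2 (add (p1 & ~p4)):
                    (p1 & ~p4): α-rule — add p1, ~p4.
                    ○ open, literals {p1=true, p2=false, p3=true, p4=false}.
3 branches closed, 9 open.
Each open branch fixes some atoms; the unmentioned ones are free. Counting distinct full assignments: branch {p1=true, p3=true, p4=false} (p2) contributes 2 new; branch {p1=true, p3=true, p4=false} (p2) contributes 0 new; branch {p1=true, p3=true, p4=false} (p2) contributes 0 new; branch {p1=true, p3=true, p4=false} (p2) contributes 0 new; branch {p1=true, p2=false, p3=false, p4=false} (none free) contributes 1 new; branch {p1=true, p2=false, p4=false} (p3) contributes 0 new; branch {p1=true, p2=false, p4=false} (p3) contributes 0 new; branch {p1=true, p2=false, p3=true, p4=false} (none free) contributes 0 new; branch {p1=true, p2=false, p3=true, p4=false} (none free) contributes 0 new. Total: 3.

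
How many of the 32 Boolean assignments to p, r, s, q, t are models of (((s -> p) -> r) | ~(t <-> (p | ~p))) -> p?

18

Initial set: {((((s -> p) -> r) | ~(t <-> (p | ~p))) -> p)}.
((((s -> p) -> r) | ~(t <-> (p | ~p))) -> p): β-rule — branch into ~(((s -> p) -> r) | ~(t <-> (p | ~p)))  //  p.
  branch 1 (add ~(((s -> p) -> r) | ~(t <-> (p | ~p)))):
    ~(((s -> p) -> r) | ~(t <-> (p | ~p))): α-rule — add ~((s -> p) -> r), ~~(t <-> (p | ~p)).
    ~((s -> p) -> r): α-rule — add (s -> p), ~r.
    ~~(t <-> (p | ~p)): β-rule — branch into t, (p | ~p)  //  ~t, ~(p | ~p).
      branch 1.1 (add t, (p | ~p)):
        (s -> p): β-rule — branch into ~s  //  p.
          branch 1.1.1 (add ~s):
            (p | ~p): β-rule — branch into p  //  ~p.
              branch 1.1.1.1 (add p):
                ○ open, literals {p=1, r=0, s=0, t=1}.
              branch 1.1.1.2 (add ~p):
                ○ open, literals {p=0, r=0, s=0, t=1}.
          branch 1.1.2 (add p):
            (p | ~p): β-rule — branch into p  //  ~p.
              branch 1.1.2.1 (add p):
                ○ open, literals {p=1, r=0, t=1}.
              branch 1.1.2.2 (add ~p):
                × closes — contains both p and ~p.
      branch 1.2 (add ~t, ~(p | ~p)):
        ~(p | ~p): α-rule — add ~p, ~~p.
        × closes — contains both p and ~p.
  branch 2 (add p):
    ○ open, literals {p=1}.
2 branches closed, 4 open.
Each open branch fixes some atoms; the unmentioned ones are free. Counting distinct full assignments: branch {p=1, r=0, s=0, t=1} (q) contributes 2 new; branch {p=0, r=0, s=0, t=1} (q) contributes 2 new; branch {p=1, r=0, t=1} (s, q) contributes 2 new; branch {p=1} (r, s, q, t) contributes 12 new. Total: 18.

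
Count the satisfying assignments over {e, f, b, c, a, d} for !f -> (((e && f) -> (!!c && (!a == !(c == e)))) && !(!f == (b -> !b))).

48

Initial set: {(!f -> (((e && f) -> (!!c && (!a == !(c == e)))) && !(!f == (b -> !b))))}.
(!f -> (((e && f) -> (!!c && (!a == !(c == e)))) && !(!f == (b -> !b)))): β-rule — branch into !!f  //  (((e && f) -> (!!c && (!a == !(c == e)))) && !(!f == (b -> !b))).
  branch 1 (add !!f):
    ○ open, literals {f=true}.
  branch 2 (add (((e && f) -> (!!c && (!a == !(c == e)))) && !(!f == (b -> !b)))):
    (((e && f) -> (!!c && (!a == !(c == e)))) && !(!f == (b -> !b))): α-rule — add ((e && f) -> (!!c && (!a == !(c == e)))), !(!f == (b -> !b)).
    ((e && f) -> (!!c && (!a == !(c == e)))): β-rule — branch into !(e && f)  //  (!!c && (!a == !(c == e))).
      branch 2.1 (add !(e && f)):
        !(!f == (b -> !b)): β-rule — branch into !f, !(b -> !b)  //  !!f, (b -> !b).
          branch 2.1.1 (add !f, !(b -> !b)):
            !(b -> !b): α-rule — add b, !!b.
            !(e && f): β-rule — branch into !e  //  !f.
              branch 2.1.1.1 (add !e):
                ○ open, literals {b=true, e=false, f=false}.
              branch 2.1.1.2 (add !f):
                ○ open, literals {b=true, f=false}.
          branch 2.1.2 (add !!f, (b -> !b)):
            !(e && f): β-rule — branch into !e  //  !f.
              branch 2.1.2.1 (add !e):
                (b -> !b): β-rule — branch into !b  //  !b.
                  branch 2.1.2.1.1 (add !b):
                    ○ open, literals {b=false, e=false, f=true}.
                  branch 2.1.2.1.2 (add !b):
                    ○ open, literals {b=false, e=false, f=true}.
              branch 2.1.2.2 (add !f):
                × closes — contains both f and !f.
      branch 2.2 (add (!!c && (!a == !(c == e)))):
        (!!c && (!a == !(c == e))): α-rule — add !!c, (!a == !(c == e)).
        !!c: drop double negation, giving c.
        !(!f == (b -> !b)): β-rule — branch into !f, !(b -> !b)  //  !!f, (b -> !b).
          branch 2.2.1 (add !f, !(b -> !b)):
            !(b -> !b): α-rule — add b, !!b.
            (!a == !(c == e)): β-rule — branch into !a, !(c == e)  //  !!a, !!(c == e).
              branch 2.2.1.1 (add !a, !(c == e)):
                !(c == e): β-rule — branch into c, !e  //  !c, e.
                  branch 2.2.1.1.1 (add c, !e):
                    ○ open, literals {a=false, b=true, c=true, e=false, f=false}.
                  branch 2.2.1.1.2 (add !c, e):
                    × closes — contains both c and !c.
              branch 2.2.1.2 (add !!a, !!(c == e)):
                !!(c == e): β-rule — branch into c, e  //  !c, !e.
                  branch 2.2.1.2.1 (add c, e):
                    ○ open, literals {a=true, b=true, c=true, e=true, f=false}.
                  branch 2.2.1.2.2 (add !c, !e):
                    × closes — contains both c and !c.
          branch 2.2.2 (add !!f, (b -> !b)):
            (!a == !(c == e)): β-rule — branch into !a, !(c == e)  //  !!a, !!(c == e).
              branch 2.2.2.1 (add !a, !(c == e)):
                (b -> !b): β-rule — branch into !b  //  !b.
                  branch 2.2.2.1.1 (add !b):
                    !(c == e): β-rule — branch into c, !e  //  !c, e.
                      branch 2.2.2.1.1.1 (add c, !e):
                        ○ open, literals {a=false, b=false, c=true, e=false, f=true}.
                      branch 2.2.2.1.1.2 (add !c, e):
                        × closes — contains both c and !c.
                  branch 2.2.2.1.2 (add !b):
                    !(c == e): β-rule — branch into c, !e  //  !c, e.
                      branch 2.2.2.1.2.1 (add c, !e):
                        ○ open, literals {a=false, b=false, c=true, e=false, f=true}.
                      branch 2.2.2.1.2.2 (add !c, e):
                        × closes — contains both c and !c.
              branch 2.2.2.2 (add !!a, !!(c == e)):
                (b -> !b): β-rule — branch into !b  //  !b.
                  branch 2.2.2.2.1 (add !b):
                    !!(c == e): β-rule — branch into c, e  //  !c, !e.
                      branch 2.2.2.2.1.1 (add c, e):
                        ○ open, literals {a=true, b=false, c=true, e=true, f=true}.
                      branch 2.2.2.2.1.2 (add !c, !e):
                        × closes — contains both c and !c.
                  branch 2.2.2.2.2 (add !b):
                    !!(c == e): β-rule — branch into c, e  //  !c, !e.
                      branch 2.2.2.2.2.1 (add c, e):
                        ○ open, literals {a=true, b=false, c=true, e=true, f=true}.
                      branch 2.2.2.2.2.2 (add !c, !e):
                        × closes — contains both c and !c.
7 branches closed, 11 open.
Each open branch fixes some atoms; the unmentioned ones are free. Counting distinct full assignments: branch {f=true} (e, b, c, a, d) contributes 32 new; branch {b=true, e=false, f=false} (c, a, d) contributes 8 new; branch {b=true, f=false} (e, c, a, d) contributes 8 new; branch {b=false, e=false, f=true} (c, a, d) contributes 0 new; branch {b=false, e=false, f=true} (c, a, d) contributes 0 new; branch {a=false, b=true, c=true, e=false, f=false} (d) contributes 0 new; branch {a=true, b=true, c=true, e=true, f=false} (d) contributes 0 new; branch {a=false, b=false, c=true, e=false, f=true} (d) contributes 0 new; branch {a=false, b=false, c=true, e=false, f=true} (d) contributes 0 new; branch {a=true, b=false, c=true, e=true, f=true} (d) contributes 0 new; branch {a=true, b=false, c=true, e=true, f=true} (d) contributes 0 new. Total: 48.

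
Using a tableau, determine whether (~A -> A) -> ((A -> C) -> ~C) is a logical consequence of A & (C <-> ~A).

Initial set: {(A & (C <-> ~A)); ~((~A -> A) -> ((A -> C) -> ~C))}.
(A & (C <-> ~A)): α-rule — add A, (C <-> ~A).
~((~A -> A) -> ((A -> C) -> ~C)): α-rule — add (~A -> A), ~((A -> C) -> ~C).
~((A -> C) -> ~C): α-rule — add (A -> C), ~~C.
(C <-> ~A): β-rule — branch into C, ~A  //  ~C, ~~A.
  branch 1 (add C, ~A):
    × closes — contains both A and ~A.
  branch 2 (add ~C, ~~A):
    × closes — contains both C and ~C.
All 2 branches close.
Every branch closed, so the premises entail the conclusion.

Yes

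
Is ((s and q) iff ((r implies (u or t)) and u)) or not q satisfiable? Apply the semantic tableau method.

Satisfiable

Initial set: {(((s and q) iff ((r implies (u or t)) and u)) or not q)}.
(((s and q) iff ((r implies (u or t)) and u)) or not q): β-rule — branch into ((s and q) iff ((r implies (u or t)) and u))  //  not q.
  branch 1 (add ((s and q) iff ((r implies (u or t)) and u))):
    ((s and q) iff ((r implies (u or t)) and u)): β-rule — branch into (s and q), ((r implies (u or t)) and u)  //  not (s and q), not ((r implies (u or t)) and u).
      branch 1.1 (add (s and q), ((r implies (u or t)) and u)):
        (s and q): α-rule — add s, q.
        ((r implies (u or t)) and u): α-rule — add (r implies (u or t)), u.
        (r implies (u or t)): β-rule — branch into not r  //  (u or t).
          branch 1.1.1 (add not r):
            ○ open, literals {q=1, r=0, s=1, u=1}.
          branch 1.1.2 (add (u or t)):
            (u or t): β-rule — branch into u  //  t.
              branch 1.1.2.1 (add u):
                ○ open, literals {q=1, s=1, u=1}.
              branch 1.1.2.2 (add t):
                ○ open, literals {q=1, s=1, t=1, u=1}.
      branch 1.2 (add not (s and q), not ((r implies (u or t)) and u)):
        not (s and q): β-rule — branch into not s  //  not q.
          branch 1.2.1 (add not s):
            not ((r implies (u or t)) and u): β-rule — branch into not (r implies (u or t))  //  not u.
              branch 1.2.1.1 (add not (r implies (u or t))):
                not (r implies (u or t)): α-rule — add r, not (u or t).
                not (u or t): α-rule — add not u, not t.
                ○ open, literals {r=1, s=0, t=0, u=0}.
              branch 1.2.1.2 (add not u):
                ○ open, literals {s=0, u=0}.
          branch 1.2.2 (add not q):
            not ((r implies (u or t)) and u): β-rule — branch into not (r implies (u or t))  //  not u.
              branch 1.2.2.1 (add not (r implies (u or t))):
                not (r implies (u or t)): α-rule — add r, not (u or t).
                not (u or t): α-rule — add not u, not t.
                ○ open, literals {q=0, r=1, t=0, u=0}.
              branch 1.2.2.2 (add not u):
                ○ open, literals {q=0, u=0}.
  branch 2 (add not q):
    ○ open, literals {q=0}.
0 branches closed, 8 open.
An open branch gives a satisfying assignment: q=1, r=0, s=1, u=1.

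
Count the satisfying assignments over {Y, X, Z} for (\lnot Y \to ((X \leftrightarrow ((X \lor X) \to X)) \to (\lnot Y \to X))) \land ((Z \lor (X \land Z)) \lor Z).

4

Initial set: {((\lnot Y \to ((X \leftrightarrow ((X \lor X) \to X)) \to (\lnot Y \to X))) \land ((Z \lor (X \land Z)) \lor Z))}.
((\lnot Y \to ((X \leftrightarrow ((X \lor X) \to X)) \to (\lnot Y \to X))) \land ((Z \lor (X \land Z)) \lor Z)): α-rule — add (\lnot Y \to ((X \leftrightarrow ((X \lor X) \to X)) \to (\lnot Y \to X))), ((Z \lor (X \land Z)) \lor Z).
(\lnot Y \to ((X \leftrightarrow ((X \lor X) \to X)) \to (\lnot Y \to X))): β-rule — branch into \lnot \lnot Y  //  ((X \leftrightarrow ((X \lor X) \to X)) \to (\lnot Y \to X)).
  branch 1 (add \lnot \lnot Y):
    ((Z \lor (X \land Z)) \lor Z): β-rule — branch into (Z \lor (X \land Z))  //  Z.
      branch 1.1 (add (Z \lor (X \land Z))):
        (Z \lor (X \land Z)): β-rule — branch into Z  //  (X \land Z).
          branch 1.1.1 (add Z):
            ○ open, literals {Y=true, Z=true}.
          branch 1.1.2 (add (X \land Z)):
            (X \land Z): α-rule — add X, Z.
            ○ open, literals {X=true, Y=true, Z=true}.
      branch 1.2 (add Z):
        ○ open, literals {Y=true, Z=true}.
  branch 2 (add ((X \leftrightarrow ((X \lor X) \to X)) \to (\lnot Y \to X))):
    ((Z \lor (X \land Z)) \lor Z): β-rule — branch into (Z \lor (X \land Z))  //  Z.
      branch 2.1 (add (Z \lor (X \land Z))):
        ((X \leftrightarrow ((X \lor X) \to X)) \to (\lnot Y \to X)): β-rule — branch into \lnot (X \leftrightarrow ((X \lor X) \to X))  //  (\lnot Y \to X).
          branch 2.1.1 (add \lnot (X \leftrightarrow ((X \lor X) \to X))):
            (Z \lor (X \land Z)): β-rule — branch into Z  //  (X \land Z).
              branch 2.1.1.1 (add Z):
                \lnot (X \leftrightarrow ((X \lor X) \to X)): β-rule — branch into X, \lnot ((X \lor X) \to X)  //  \lnot X, ((X \lor X) \to X).
                  branch 2.1.1.1.1 (add X, \lnot ((X \lor X) \to X)):
                    \lnot ((X \lor X) \to X): α-rule — add (X \lor X), \lnot X.
                    × closes — contains both X and \lnot X.
                  branch 2.1.1.1.2 (add \lnot X, ((X \lor X) \to X)):
                    ((X \lor X) \to X): β-rule — branch into \lnot (X \lor X)  //  X.
                      branch 2.1.1.1.2.1 (add \lnot (X \lor X)):
                        \lnot (X \lor X): α-rule — add \lnot X, \lnot X.
                        ○ open, literals {X=false, Z=true}.
                      branch 2.1.1.1.2.2 (add X):
                        × closes — contains both X and \lnot X.
              branch 2.1.1.2 (add (X \land Z)):
                (X \land Z): α-rule — add X, Z.
                \lnot (X \leftrightarrow ((X \lor X) \to X)): β-rule — branch into X, \lnot ((X \lor X) \to X)  //  \lnot X, ((X \lor X) \to X).
                  branch 2.1.1.2.1 (add X, \lnot ((X \lor X) \to X)):
                    \lnot ((X \lor X) \to X): α-rule — add (X \lor X), \lnot X.
                    × closes — contains both X and \lnot X.
                  branch 2.1.1.2.2 (add \lnot X, ((X \lor X) \to X)):
                    × closes — contains both X and \lnot X.
          branch 2.1.2 (add (\lnot Y \to X)):
            (Z \lor (X \land Z)): β-rule — branch into Z  //  (X \land Z).
              branch 2.1.2.1 (add Z):
                (\lnot Y \to X): β-rule — branch into \lnot \lnot Y  //  X.
                  branch 2.1.2.1.1 (add \lnot \lnot Y):
                    ○ open, literals {Y=true, Z=true}.
                  branch 2.1.2.1.2 (add X):
                    ○ open, literals {X=true, Z=true}.
              branch 2.1.2.2 (add (X \land Z)):
                (X \land Z): α-rule — add X, Z.
                (\lnot Y \to X): β-rule — branch into \lnot \lnot Y  //  X.
                  branch 2.1.2.2.1 (add \lnot \lnot Y):
                    ○ open, literals {X=true, Y=true, Z=true}.
                  branch 2.1.2.2.2 (add X):
                    ○ open, literals {X=true, Z=true}.
      branch 2.2 (add Z):
        ((X \leftrightarrow ((X \lor X) \to X)) \to (\lnot Y \to X)): β-rule — branch into \lnot (X \leftrightarrow ((X \lor X) \to X))  //  (\lnot Y \to X).
          branch 2.2.1 (add \lnot (X \leftrightarrow ((X \lor X) \to X))):
            \lnot (X \leftrightarrow ((X \lor X) \to X)): β-rule — branch into X, \lnot ((X \lor X) \to X)  //  \lnot X, ((X \lor X) \to X).
              branch 2.2.1.1 (add X, \lnot ((X \lor X) \to X)):
                \lnot ((X \lor X) \to X): α-rule — add (X \lor X), \lnot X.
                × closes — contains both X and \lnot X.
              branch 2.2.1.2 (add \lnot X, ((X \lor X) \to X)):
                ((X \lor X) \to X): β-rule — branch into \lnot (X \lor X)  //  X.
                  branch 2.2.1.2.1 (add \lnot (X \lor X)):
                    \lnot (X \lor X): α-rule — add \lnot X, \lnot X.
                    ○ open, literals {X=false, Z=true}.
                  branch 2.2.1.2.2 (add X):
                    × closes — contains both X and \lnot X.
          branch 2.2.2 (add (\lnot Y \to X)):
            (\lnot Y \to X): β-rule — branch into \lnot \lnot Y  //  X.
              branch 2.2.2.1 (add \lnot \lnot Y):
                ○ open, literals {Y=true, Z=true}.
              branch 2.2.2.2 (add X):
                ○ open, literals {X=true, Z=true}.
6 branches closed, 11 open.
Each open branch fixes some atoms; the unmentioned ones are free. Counting distinct full assignments: branch {Y=true, Z=true} (X) contributes 2 new; branch {X=true, Y=true, Z=true} (none free) contributes 0 new; branch {Y=true, Z=true} (X) contributes 0 new; branch {X=false, Z=true} (Y) contributes 1 new; branch {Y=true, Z=true} (X) contributes 0 new; branch {X=true, Z=true} (Y) contributes 1 new; branch {X=true, Y=true, Z=true} (none free) contributes 0 new; branch {X=true, Z=true} (Y) contributes 0 new; branch {X=false, Z=true} (Y) contributes 0 new; branch {Y=true, Z=true} (X) contributes 0 new; branch {X=true, Z=true} (Y) contributes 0 new. Total: 4.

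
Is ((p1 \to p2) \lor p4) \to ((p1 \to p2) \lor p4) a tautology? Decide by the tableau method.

Valid

Assume the negation and expand:
Initial set: {F (((p1 \to p2) \lor p4) \to ((p1 \to p2) \lor p4))}.
F (((p1 \to p2) \lor p4) \to ((p1 \to p2) \lor p4)): α-rule — add T ((p1 \to p2) \lor p4), F ((p1 \to p2) \lor p4).
F ((p1 \to p2) \lor p4): α-rule — add F (p1 \to p2), F p4.
F (p1 \to p2): α-rule — add T p1, F p2.
T ((p1 \to p2) \lor p4): β-rule — branch into T (p1 \to p2)  //  T p4.
  branch 1 (add T (p1 \to p2)):
    T (p1 \to p2): β-rule — branch into F p1  //  T p2.
      branch 1.1 (add F p1):
        × closes — contains both p1 and \lnot p1.
      branch 1.2 (add T p2):
        × closes — contains both p2 and \lnot p2.
  branch 2 (add T p4):
    × closes — contains both p4 and \lnot p4.
All 3 branches close.
Every branch closed, so the negation is unsatisfiable and the formula is valid.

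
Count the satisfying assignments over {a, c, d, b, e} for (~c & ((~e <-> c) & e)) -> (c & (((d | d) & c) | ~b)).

Initial set: {((~c & ((~e <-> c) & e)) -> (c & (((d | d) & c) | ~b)))}.
((~c & ((~e <-> c) & e)) -> (c & (((d | d) & c) | ~b))): β-rule — branch into ~(~c & ((~e <-> c) & e))  //  (c & (((d | d) & c) | ~b)).
  branch 1 (add ~(~c & ((~e <-> c) & e))):
    ~(~c & ((~e <-> c) & e)): β-rule — branch into ~~c  //  ~((~e <-> c) & e).
      branch 1.1 (add ~~c):
        ○ open, literals {c=1}.
      branch 1.2 (add ~((~e <-> c) & e)):
        ~((~e <-> c) & e): β-rule — branch into ~(~e <-> c)  //  ~e.
          branch 1.2.1 (add ~(~e <-> c)):
            ~(~e <-> c): β-rule — branch into ~e, ~c  //  ~~e, c.
              branch 1.2.1.1 (add ~e, ~c):
                ○ open, literals {c=0, e=0}.
              branch 1.2.1.2 (add ~~e, c):
                ○ open, literals {c=1, e=1}.
          branch 1.2.2 (add ~e):
            ○ open, literals {e=0}.
  branch 2 (add (c & (((d | d) & c) | ~b))):
    (c & (((d | d) & c) | ~b)): α-rule — add c, (((d | d) & c) | ~b).
    (((d | d) & c) | ~b): β-rule — branch into ((d | d) & c)  //  ~b.
      branch 2.1 (add ((d | d) & c)):
        ((d | d) & c): α-rule — add (d | d), c.
        (d | d): β-rule — branch into d  //  d.
          branch 2.1.1 (add d):
            ○ open, literals {c=1, d=1}.
          branch 2.1.2 (add d):
            ○ open, literals {c=1, d=1}.
      branch 2.2 (add ~b):
        ○ open, literals {b=0, c=1}.
0 branches closed, 7 open.
Each open branch fixes some atoms; the unmentioned ones are free. Counting distinct full assignments: branch {c=1} (a, d, b, e) contributes 16 new; branch {c=0, e=0} (a, d, b) contributes 8 new; branch {c=1, e=1} (a, d, b) contributes 0 new; branch {e=0} (a, c, d, b) contributes 0 new; branch {c=1, d=1} (a, b, e) contributes 0 new; branch {c=1, d=1} (a, b, e) contributes 0 new; branch {b=0, c=1} (a, d, e) contributes 0 new. Total: 24.

24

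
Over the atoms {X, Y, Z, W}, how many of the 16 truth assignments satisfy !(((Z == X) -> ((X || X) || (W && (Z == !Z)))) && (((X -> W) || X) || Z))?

4

Initial set: {!(((Z == X) -> ((X || X) || (W && (Z == !Z)))) && (((X -> W) || X) || Z))}.
!(((Z == X) -> ((X || X) || (W && (Z == !Z)))) && (((X -> W) || X) || Z)): β-rule — branch into !((Z == X) -> ((X || X) || (W && (Z == !Z))))  //  !(((X -> W) || X) || Z).
  branch 1 (add !((Z == X) -> ((X || X) || (W && (Z == !Z))))):
    !((Z == X) -> ((X || X) || (W && (Z == !Z)))): α-rule — add (Z == X), !((X || X) || (W && (Z == !Z))).
    !((X || X) || (W && (Z == !Z))): α-rule — add !(X || X), !(W && (Z == !Z)).
    !(X || X): α-rule — add !X, !X.
    (Z == X): β-rule — branch into Z, X  //  !Z, !X.
      branch 1.1 (add Z, X):
        × closes — contains both X and !X.
      branch 1.2 (add !Z, !X):
        !(W && (Z == !Z)): β-rule — branch into !W  //  !(Z == !Z).
          branch 1.2.1 (add !W):
            ○ open, literals {W=false, X=false, Z=false}.
          branch 1.2.2 (add !(Z == !Z)):
            !(Z == !Z): β-rule — branch into Z, !!Z  //  !Z, !Z.
              branch 1.2.2.1 (add Z, !!Z):
                × closes — contains both Z and !Z.
              branch 1.2.2.2 (add !Z, !Z):
                ○ open, literals {X=false, Z=false}.
  branch 2 (add !(((X -> W) || X) || Z)):
    !(((X -> W) || X) || Z): α-rule — add !((X -> W) || X), !Z.
    !((X -> W) || X): α-rule — add !(X -> W), !X.
    !(X -> W): α-rule — add X, !W.
    × closes — contains both X and !X.
3 branches closed, 2 open.
Each open branch fixes some atoms; the unmentioned ones are free. Counting distinct full assignments: branch {W=false, X=false, Z=false} (Y) contributes 2 new; branch {X=false, Z=false} (Y, W) contributes 2 new. Total: 4.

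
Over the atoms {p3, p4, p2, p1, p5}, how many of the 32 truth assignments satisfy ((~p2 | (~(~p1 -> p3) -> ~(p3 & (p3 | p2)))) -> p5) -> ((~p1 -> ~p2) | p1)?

Initial set: {(((~p2 | (~(~p1 -> p3) -> ~(p3 & (p3 | p2)))) -> p5) -> ((~p1 -> ~p2) | p1))}.
(((~p2 | (~(~p1 -> p3) -> ~(p3 & (p3 | p2)))) -> p5) -> ((~p1 -> ~p2) | p1)): β-rule — branch into ~((~p2 | (~(~p1 -> p3) -> ~(p3 & (p3 | p2)))) -> p5)  //  ((~p1 -> ~p2) | p1).
  branch 1 (add ~((~p2 | (~(~p1 -> p3) -> ~(p3 & (p3 | p2)))) -> p5)):
    ~((~p2 | (~(~p1 -> p3) -> ~(p3 & (p3 | p2)))) -> p5): α-rule — add (~p2 | (~(~p1 -> p3) -> ~(p3 & (p3 | p2)))), ~p5.
    (~p2 | (~(~p1 -> p3) -> ~(p3 & (p3 | p2)))): β-rule — branch into ~p2  //  (~(~p1 -> p3) -> ~(p3 & (p3 | p2))).
      branch 1.1 (add ~p2):
        ○ open, literals {p2=false, p5=false}.
      branch 1.2 (add (~(~p1 -> p3) -> ~(p3 & (p3 | p2)))):
        (~(~p1 -> p3) -> ~(p3 & (p3 | p2))): β-rule — branch into ~~(~p1 -> p3)  //  ~(p3 & (p3 | p2)).
          branch 1.2.1 (add ~~(~p1 -> p3)):
            ~~(~p1 -> p3): β-rule — branch into ~~p1  //  p3.
              branch 1.2.1.1 (add ~~p1):
                ○ open, literals {p1=true, p5=false}.
              branch 1.2.1.2 (add p3):
                ○ open, literals {p3=true, p5=false}.
          branch 1.2.2 (add ~(p3 & (p3 | p2))):
            ~(p3 & (p3 | p2)): β-rule — branch into ~p3  //  ~(p3 | p2).
              branch 1.2.2.1 (add ~p3):
                ○ open, literals {p3=false, p5=false}.
              branch 1.2.2.2 (add ~(p3 | p2)):
                ~(p3 | p2): α-rule — add ~p3, ~p2.
                ○ open, literals {p2=false, p3=false, p5=false}.
  branch 2 (add ((~p1 -> ~p2) | p1)):
    ((~p1 -> ~p2) | p1): β-rule — branch into (~p1 -> ~p2)  //  p1.
      branch 2.1 (add (~p1 -> ~p2)):
        (~p1 -> ~p2): β-rule — branch into ~~p1  //  ~p2.
          branch 2.1.1 (add ~~p1):
            ○ open, literals {p1=true}.
          branch 2.1.2 (add ~p2):
            ○ open, literals {p2=false}.
      branch 2.2 (add p1):
        ○ open, literals {p1=true}.
0 branches closed, 8 open.
Each open branch fixes some atoms; the unmentioned ones are free. Counting distinct full assignments: branch {p2=false, p5=false} (p3, p4, p1) contributes 8 new; branch {p1=true, p5=false} (p3, p4, p2) contributes 4 new; branch {p3=true, p5=false} (p4, p2, p1) contributes 2 new; branch {p3=false, p5=false} (p4, p2, p1) contributes 2 new; branch {p2=false, p3=false, p5=false} (p4, p1) contributes 0 new; branch {p1=true} (p3, p4, p2, p5) contributes 8 new; branch {p2=false} (p3, p4, p1, p5) contributes 4 new; branch {p1=true} (p3, p4, p2, p5) contributes 0 new. Total: 28.

28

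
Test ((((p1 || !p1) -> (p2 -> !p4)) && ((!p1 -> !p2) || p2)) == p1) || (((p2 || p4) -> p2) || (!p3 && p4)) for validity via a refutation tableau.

Assume the negation and expand:
Initial set: {F (((((p1 || !p1) -> (p2 -> !p4)) && ((!p1 -> !p2) || p2)) == p1) || (((p2 || p4) -> p2) || (!p3 && p4)))}.
F (((((p1 || !p1) -> (p2 -> !p4)) && ((!p1 -> !p2) || p2)) == p1) || (((p2 || p4) -> p2) || (!p3 && p4))): α-rule — add F ((((p1 || !p1) -> (p2 -> !p4)) && ((!p1 -> !p2) || p2)) == p1), F (((p2 || p4) -> p2) || (!p3 && p4)).
F (((p2 || p4) -> p2) || (!p3 && p4)): α-rule — add F ((p2 || p4) -> p2), F (!p3 && p4).
F ((p2 || p4) -> p2): α-rule — add T (p2 || p4), F p2.
F ((((p1 || !p1) -> (p2 -> !p4)) && ((!p1 -> !p2) || p2)) == p1): β-rule — branch into T (((p1 || !p1) -> (p2 -> !p4)) && ((!p1 -> !p2) || p2)), F p1  //  F (((p1 || !p1) -> (p2 -> !p4)) && ((!p1 -> !p2) || p2)), T p1.
  branch 1 (add T (((p1 || !p1) -> (p2 -> !p4)) && ((!p1 -> !p2) || p2)), F p1):
    T (((p1 || !p1) -> (p2 -> !p4)) && ((!p1 -> !p2) || p2)): α-rule — add T ((p1 || !p1) -> (p2 -> !p4)), T ((!p1 -> !p2) || p2).
    F (!p3 && p4): β-rule — branch into F !p3  //  F p4.
      branch 1.1 (add F !p3):
        T (p2 || p4): β-rule — branch into T p2  //  T p4.
          branch 1.1.1 (add T p2):
            × closes — contains both p2 and !p2.
          branch 1.1.2 (add T p4):
            T ((p1 || !p1) -> (p2 -> !p4)): β-rule — branch into F (p1 || !p1)  //  T (p2 -> !p4).
              branch 1.1.2.1 (add F (p1 || !p1)):
                F (p1 || !p1): α-rule — add F p1, F !p1.
                × closes — contains both p1 and !p1.
              branch 1.1.2.2 (add T (p2 -> !p4)):
                T ((!p1 -> !p2) || p2): β-rule — branch into T (!p1 -> !p2)  //  T p2.
                  branch 1.1.2.2.1 (add T (!p1 -> !p2)):
                    T (p2 -> !p4): β-rule — branch into F p2  //  T !p4.
                      branch 1.1.2.2.1.1 (add F p2):
                        T (!p1 -> !p2): β-rule — branch into F !p1  //  T !p2.
                          branch 1.1.2.2.1.1.1 (add F !p1):
                            × closes — contains both p1 and !p1.
                          branch 1.1.2.2.1.1.2 (add T !p2):
                            ○ open, literals {p1=F, p2=F, p3=T, p4=T}.
                      branch 1.1.2.2.1.2 (add T !p4):
                        × closes — contains both p4 and !p4.
                  branch 1.1.2.2.2 (add T p2):
                    × closes — contains both p2 and !p2.
      branch 1.2 (add F p4):
        T (p2 || p4): β-rule — branch into T p2  //  T p4.
          branch 1.2.1 (add T p2):
            × closes — contains both p2 and !p2.
          branch 1.2.2 (add T p4):
            × closes — contains both p4 and !p4.
  branch 2 (add F (((p1 || !p1) -> (p2 -> !p4)) && ((!p1 -> !p2) || p2)), T p1):
    F (!p3 && p4): β-rule — branch into F !p3  //  F p4.
      branch 2.1 (add F !p3):
        T (p2 || p4): β-rule — branch into T p2  //  T p4.
          branch 2.1.1 (add T p2):
            × closes — contains both p2 and !p2.
          branch 2.1.2 (add T p4):
            F (((p1 || !p1) -> (p2 -> !p4)) && ((!p1 -> !p2) || p2)): β-rule — branch into F ((p1 || !p1) -> (p2 -> !p4))  //  F ((!p1 -> !p2) || p2).
              branch 2.1.2.1 (add F ((p1 || !p1) -> (p2 -> !p4))):
                F ((p1 || !p1) -> (p2 -> !p4)): α-rule — add T (p1 || !p1), F (p2 -> !p4).
                F (p2 -> !p4): α-rule — add T p2, F !p4.
                × closes — contains both p2 and !p2.
              branch 2.1.2.2 (add F ((!p1 -> !p2) || p2)):
                F ((!p1 -> !p2) || p2): α-rule — add F (!p1 -> !p2), F p2.
                F (!p1 -> !p2): α-rule — add T !p1, F !p2.
                × closes — contains both p1 and !p1.
      branch 2.2 (add F p4):
        T (p2 || p4): β-rule — branch into T p2  //  T p4.
          branch 2.2.1 (add T p2):
            × closes — contains both p2 and !p2.
          branch 2.2.2 (add T p4):
            × closes — contains both p4 and !p4.
12 branches closed, 1 open.
An open branch gives a countermodel: p1=F, p2=F, p3=T, p4=T (unmentioned atoms arbitrary); under it the original formula is false.

Not valid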